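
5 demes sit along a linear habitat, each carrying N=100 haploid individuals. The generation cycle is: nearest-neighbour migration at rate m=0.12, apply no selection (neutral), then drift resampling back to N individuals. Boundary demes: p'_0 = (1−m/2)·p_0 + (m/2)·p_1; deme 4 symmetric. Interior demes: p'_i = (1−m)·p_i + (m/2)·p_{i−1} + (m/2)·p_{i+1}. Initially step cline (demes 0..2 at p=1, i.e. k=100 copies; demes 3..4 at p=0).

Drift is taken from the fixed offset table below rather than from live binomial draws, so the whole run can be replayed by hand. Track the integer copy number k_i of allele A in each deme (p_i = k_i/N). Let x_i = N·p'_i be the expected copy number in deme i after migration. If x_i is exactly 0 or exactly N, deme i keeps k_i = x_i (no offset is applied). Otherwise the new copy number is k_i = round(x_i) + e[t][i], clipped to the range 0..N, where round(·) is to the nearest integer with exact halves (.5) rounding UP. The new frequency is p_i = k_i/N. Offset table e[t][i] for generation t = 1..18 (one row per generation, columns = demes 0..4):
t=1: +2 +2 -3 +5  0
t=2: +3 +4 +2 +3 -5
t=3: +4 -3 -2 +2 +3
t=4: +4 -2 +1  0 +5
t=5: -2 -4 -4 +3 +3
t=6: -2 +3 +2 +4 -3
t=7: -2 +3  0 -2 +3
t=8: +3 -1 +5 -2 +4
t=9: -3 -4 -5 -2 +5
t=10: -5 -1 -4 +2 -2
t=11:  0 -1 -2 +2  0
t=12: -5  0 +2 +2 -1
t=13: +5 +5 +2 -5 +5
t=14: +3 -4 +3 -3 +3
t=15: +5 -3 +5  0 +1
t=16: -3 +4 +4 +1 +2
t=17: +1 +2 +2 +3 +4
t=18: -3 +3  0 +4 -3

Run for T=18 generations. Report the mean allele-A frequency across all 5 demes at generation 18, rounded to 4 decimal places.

0.6840

t=0: k=[100 100 100 0 0]
t=1: x=[100.0000 100.0000 94.0000 6.0000 0.0000] k=[100 100 91 11 0]
t=2: x=[100.0000 99.4600 86.7400 15.1400 0.6600] k=[100 100 89 18 0]
t=3: x=[100.0000 99.3400 85.4000 21.1800 1.0800] k=[100 96 83 23 4]
t=4: x=[99.7600 95.4600 80.1800 25.4600 5.1400] k=[100 93 81 25 10]
t=5: x=[99.5800 92.7000 78.3600 27.4600 10.9000] k=[98 89 74 30 14]
t=6: x=[97.4600 88.6400 72.2600 31.6800 14.9600] k=[95 92 74 36 12]
t=7: x=[94.8200 91.1000 72.8000 36.8400 13.4400] k=[93 94 73 35 16]
t=8: x=[93.0600 92.6800 71.9800 36.1400 17.1400] k=[96 92 77 34 21]
t=9: x=[95.7600 91.3400 75.3200 35.8000 21.7800] k=[93 87 70 34 27]
t=10: x=[92.6400 86.3400 68.8600 35.7400 27.4200] k=[88 85 65 38 25]
t=11: x=[87.8200 83.9800 64.5800 38.8400 25.7800] k=[88 83 63 41 26]
t=12: x=[87.7000 82.1000 62.8800 41.4200 26.9000] k=[83 82 65 43 26]
t=13: x=[82.9400 81.0400 64.7000 43.3000 27.0200] k=[88 86 67 38 32]
t=14: x=[87.8800 84.9800 66.4000 39.3800 32.3600] k=[91 81 69 36 35]
t=15: x=[90.4000 80.8800 67.7400 37.9200 35.0600] k=[95 78 73 38 36]
t=16: x=[93.9800 78.7200 71.2000 39.9800 36.1200] k=[91 83 75 41 38]
t=17: x=[90.5200 83.0000 73.4400 42.8600 38.1800] k=[92 85 75 46 42]
t=18: x=[91.5800 84.8200 73.8600 47.5000 42.2400] k=[89 88 74 52 39]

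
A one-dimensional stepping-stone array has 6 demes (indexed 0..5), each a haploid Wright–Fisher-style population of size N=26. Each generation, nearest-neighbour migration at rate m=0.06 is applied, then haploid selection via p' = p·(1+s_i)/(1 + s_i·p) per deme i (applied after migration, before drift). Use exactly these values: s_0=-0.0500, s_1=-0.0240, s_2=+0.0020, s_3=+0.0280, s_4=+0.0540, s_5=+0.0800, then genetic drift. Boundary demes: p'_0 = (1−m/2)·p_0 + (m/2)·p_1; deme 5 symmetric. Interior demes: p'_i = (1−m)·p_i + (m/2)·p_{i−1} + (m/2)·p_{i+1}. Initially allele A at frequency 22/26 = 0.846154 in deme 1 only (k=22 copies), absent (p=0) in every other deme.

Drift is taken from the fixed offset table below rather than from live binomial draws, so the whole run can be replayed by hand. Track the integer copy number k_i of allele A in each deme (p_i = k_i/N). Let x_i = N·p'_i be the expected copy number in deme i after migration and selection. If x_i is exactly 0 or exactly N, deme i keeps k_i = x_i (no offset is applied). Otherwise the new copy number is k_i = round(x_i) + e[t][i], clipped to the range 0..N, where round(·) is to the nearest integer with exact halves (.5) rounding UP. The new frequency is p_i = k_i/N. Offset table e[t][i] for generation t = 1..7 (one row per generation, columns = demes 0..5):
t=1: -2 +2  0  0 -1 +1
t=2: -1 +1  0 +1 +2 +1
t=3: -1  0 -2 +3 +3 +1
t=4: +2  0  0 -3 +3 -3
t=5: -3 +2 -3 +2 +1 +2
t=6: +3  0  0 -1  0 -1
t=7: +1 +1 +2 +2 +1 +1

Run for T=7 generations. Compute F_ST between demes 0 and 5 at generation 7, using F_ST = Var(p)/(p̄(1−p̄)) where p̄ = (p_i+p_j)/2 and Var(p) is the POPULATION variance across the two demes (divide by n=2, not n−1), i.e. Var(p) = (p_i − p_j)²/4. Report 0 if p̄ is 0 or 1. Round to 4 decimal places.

0.0286

t=0: k=[0 22 0 0 0 0]
t=1: x=[0.6278 20.5765 0.6613 0.0000 0.0000 0.0000] k=[0 23 1 0 0 0]
t=2: x=[0.6564 21.5613 1.6331 0.0308 0.0000 0.0000] k=[0 23 2 1 0 0]
t=3: x=[0.6564 21.5918 2.6047 1.0269 0.0316 0.0000] k=[0 22 1 4 3 0]
t=4: x=[0.6278 20.6069 1.7232 3.9720 3.0800 0.0972] k=[3 21 2 1 6 0]
t=5: x=[3.3861 19.7757 2.5446 1.2115 5.9066 0.1943] k=[0 22 0 3 7 2]
t=6: x=[0.6278 20.5765 0.7515 3.1047 6.9956 2.3067] k=[4 21 1 2 7 1]
t=7: x=[4.3220 19.7757 1.6331 2.1744 6.9341 1.2698] k=[5 21 4 4 8 2]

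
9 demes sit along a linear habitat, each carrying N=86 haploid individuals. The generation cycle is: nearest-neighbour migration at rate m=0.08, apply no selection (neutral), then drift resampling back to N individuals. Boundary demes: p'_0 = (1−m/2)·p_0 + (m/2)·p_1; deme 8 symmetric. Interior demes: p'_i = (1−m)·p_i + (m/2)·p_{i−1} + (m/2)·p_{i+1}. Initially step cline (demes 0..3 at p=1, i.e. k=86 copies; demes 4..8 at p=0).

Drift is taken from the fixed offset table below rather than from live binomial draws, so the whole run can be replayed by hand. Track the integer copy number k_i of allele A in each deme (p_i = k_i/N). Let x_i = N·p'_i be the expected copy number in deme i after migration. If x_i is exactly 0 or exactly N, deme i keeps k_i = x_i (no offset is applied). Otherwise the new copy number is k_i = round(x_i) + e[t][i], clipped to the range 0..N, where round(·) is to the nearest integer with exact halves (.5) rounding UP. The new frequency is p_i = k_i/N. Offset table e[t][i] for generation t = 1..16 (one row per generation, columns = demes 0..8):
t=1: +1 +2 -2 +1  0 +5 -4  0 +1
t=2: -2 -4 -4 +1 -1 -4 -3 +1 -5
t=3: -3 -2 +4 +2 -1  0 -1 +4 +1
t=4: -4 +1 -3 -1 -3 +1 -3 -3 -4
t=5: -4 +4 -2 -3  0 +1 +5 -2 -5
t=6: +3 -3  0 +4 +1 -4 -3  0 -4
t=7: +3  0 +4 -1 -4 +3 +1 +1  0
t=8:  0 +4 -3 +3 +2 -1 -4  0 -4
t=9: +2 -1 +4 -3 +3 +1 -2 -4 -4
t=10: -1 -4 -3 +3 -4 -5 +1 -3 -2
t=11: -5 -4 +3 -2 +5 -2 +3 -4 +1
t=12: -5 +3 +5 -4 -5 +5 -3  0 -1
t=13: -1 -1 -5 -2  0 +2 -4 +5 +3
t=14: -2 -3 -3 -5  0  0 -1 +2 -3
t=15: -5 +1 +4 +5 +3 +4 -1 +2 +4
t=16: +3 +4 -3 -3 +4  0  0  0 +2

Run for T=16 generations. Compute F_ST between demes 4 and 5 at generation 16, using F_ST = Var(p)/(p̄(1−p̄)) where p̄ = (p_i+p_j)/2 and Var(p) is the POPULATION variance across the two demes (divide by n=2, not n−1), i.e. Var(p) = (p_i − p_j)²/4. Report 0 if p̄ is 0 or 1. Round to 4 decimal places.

0.0593

t=0: k=[86 86 86 86 0 0 0 0 0]
t=1: x=[86.0000 86.0000 86.0000 82.5600 3.4400 0.0000 0.0000 0.0000 0.0000] k=[86 86 86 84 3 0 0 0 0]
t=2: x=[86.0000 86.0000 85.9200 80.8400 6.1200 0.1200 0.0000 0.0000 0.0000] k=[86 86 82 82 5 0 0 0 0]
t=3: x=[86.0000 85.8400 82.1600 78.9200 7.8800 0.2000 0.0000 0.0000 0.0000] k=[86 84 86 81 7 0 0 0 0]
t=4: x=[85.9200 84.1600 85.7200 78.2400 9.6800 0.2800 0.0000 0.0000 0.0000] k=[82 85 83 77 7 1 0 0 0]
t=5: x=[82.1200 84.8000 82.8400 74.4400 9.5600 1.2000 0.0400 0.0000 0.0000] k=[78 86 81 71 10 2 5 0 0]
t=6: x=[78.3200 85.4800 80.8000 68.9600 12.1200 2.4400 4.6800 0.2000 0.0000] k=[81 82 81 73 13 0 2 0 0]
t=7: x=[81.0400 81.9200 80.7200 70.9200 14.8800 0.6000 1.8400 0.0800 0.0000] k=[84 82 85 70 11 4 3 1 0]
t=8: x=[83.9200 82.2000 84.2800 68.2400 13.0800 4.2400 2.9600 1.0400 0.0400] k=[84 86 81 71 15 3 0 1 0]
t=9: x=[84.0800 85.7200 80.8000 69.1600 16.7600 3.3600 0.1600 0.9200 0.0400] k=[86 85 85 66 20 4 0 0 0]
t=10: x=[85.9600 85.0400 84.2400 64.9200 21.2000 4.4800 0.1600 0.0000 0.0000] k=[85 81 81 68 17 0 1 0 0]
t=11: x=[84.8400 81.1600 80.4800 66.4800 18.3600 0.7200 0.9200 0.0400 0.0000] k=[80 77 83 64 23 0 4 0 0]
t=12: x=[79.8800 77.3600 82.0000 63.1200 23.7200 1.0800 3.6800 0.1600 0.0000] k=[75 80 86 59 19 6 1 0 0]
t=13: x=[75.2000 80.0400 84.6800 58.4800 20.0800 6.3200 1.1600 0.0400 0.0000] k=[74 79 80 56 20 8 0 5 0]
t=14: x=[74.2000 78.8400 79.0000 55.5200 20.9600 8.1600 0.5200 4.6000 0.2000] k=[72 76 76 51 21 8 0 7 0]
t=15: x=[72.1600 75.8400 75.0000 50.8000 21.6800 8.2000 0.6000 6.4400 0.2800] k=[67 77 79 56 25 12 0 8 4]
t=16: x=[67.4000 76.6800 78.0000 55.6800 25.7200 12.0400 0.8000 7.5200 4.1600] k=[70 81 75 53 30 12 1 8 6]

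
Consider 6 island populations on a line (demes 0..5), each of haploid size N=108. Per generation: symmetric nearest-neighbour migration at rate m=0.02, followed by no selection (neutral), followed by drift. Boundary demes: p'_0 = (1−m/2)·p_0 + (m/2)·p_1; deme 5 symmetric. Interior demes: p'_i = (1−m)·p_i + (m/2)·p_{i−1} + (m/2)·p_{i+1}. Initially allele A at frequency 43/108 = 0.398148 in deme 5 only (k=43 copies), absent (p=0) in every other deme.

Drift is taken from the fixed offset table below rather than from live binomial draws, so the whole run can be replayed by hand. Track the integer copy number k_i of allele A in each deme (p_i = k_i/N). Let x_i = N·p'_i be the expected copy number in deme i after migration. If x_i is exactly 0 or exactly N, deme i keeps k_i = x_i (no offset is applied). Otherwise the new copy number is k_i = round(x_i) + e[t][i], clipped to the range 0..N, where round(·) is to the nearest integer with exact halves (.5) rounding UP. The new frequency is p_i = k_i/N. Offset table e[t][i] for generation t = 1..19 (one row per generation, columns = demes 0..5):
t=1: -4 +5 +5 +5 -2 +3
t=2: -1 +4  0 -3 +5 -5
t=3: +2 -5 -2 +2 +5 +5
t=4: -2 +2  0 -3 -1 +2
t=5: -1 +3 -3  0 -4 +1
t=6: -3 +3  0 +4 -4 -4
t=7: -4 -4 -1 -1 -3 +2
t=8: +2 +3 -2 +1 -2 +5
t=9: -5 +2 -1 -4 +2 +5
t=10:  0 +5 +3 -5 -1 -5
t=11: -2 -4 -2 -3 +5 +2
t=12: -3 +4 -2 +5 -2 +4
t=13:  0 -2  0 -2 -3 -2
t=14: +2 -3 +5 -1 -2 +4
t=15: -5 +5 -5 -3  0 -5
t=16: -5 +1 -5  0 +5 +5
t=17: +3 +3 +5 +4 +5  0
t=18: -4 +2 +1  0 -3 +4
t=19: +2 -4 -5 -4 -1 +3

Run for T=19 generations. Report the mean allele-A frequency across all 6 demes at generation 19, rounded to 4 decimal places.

0.1265

t=0: k=[0 0 0 0 0 43]
t=1: x=[0.0000 0.0000 0.0000 0.0000 0.4300 42.5700] k=[0 0 0 0 0 46]
t=2: x=[0.0000 0.0000 0.0000 0.0000 0.4600 45.5400] k=[0 0 0 0 5 41]
t=3: x=[0.0000 0.0000 0.0000 0.0500 5.3100 40.6400] k=[0 0 0 2 10 46]
t=4: x=[0.0000 0.0000 0.0200 2.0600 10.2800 45.6400] k=[0 0 0 0 9 48]
t=5: x=[0.0000 0.0000 0.0000 0.0900 9.3000 47.6100] k=[0 0 0 0 5 49]
t=6: x=[0.0000 0.0000 0.0000 0.0500 5.3900 48.5600] k=[0 0 0 4 1 45]
t=7: x=[0.0000 0.0000 0.0400 3.9300 1.4700 44.5600] k=[0 0 0 3 0 47]
t=8: x=[0.0000 0.0000 0.0300 2.9400 0.5000 46.5300] k=[0 0 0 4 0 52]
t=9: x=[0.0000 0.0000 0.0400 3.9200 0.5600 51.4800] k=[0 0 0 0 3 56]
t=10: x=[0.0000 0.0000 0.0000 0.0300 3.5000 55.4700] k=[0 0 0 0 3 50]
t=11: x=[0.0000 0.0000 0.0000 0.0300 3.4400 49.5300] k=[0 0 0 0 8 52]
t=12: x=[0.0000 0.0000 0.0000 0.0800 8.3600 51.5600] k=[0 0 0 5 6 56]
t=13: x=[0.0000 0.0000 0.0500 4.9600 6.4900 55.5000] k=[0 0 0 3 3 54]
t=14: x=[0.0000 0.0000 0.0300 2.9700 3.5100 53.4900] k=[0 0 5 2 2 57]
t=15: x=[0.0000 0.0500 4.9200 2.0300 2.5500 56.4500] k=[0 5 0 0 3 51]
t=16: x=[0.0500 4.9000 0.0500 0.0300 3.4500 50.5200] k=[0 6 0 0 8 56]
t=17: x=[0.0600 5.8800 0.0600 0.0800 8.4000 55.5200] k=[3 9 5 4 13 56]
t=18: x=[3.0600 8.9000 5.0300 4.1000 13.3400 55.5700] k=[0 11 6 4 10 60]
t=19: x=[0.1100 10.8400 6.0300 4.0800 10.4400 59.5000] k=[2 7 1 0 9 63]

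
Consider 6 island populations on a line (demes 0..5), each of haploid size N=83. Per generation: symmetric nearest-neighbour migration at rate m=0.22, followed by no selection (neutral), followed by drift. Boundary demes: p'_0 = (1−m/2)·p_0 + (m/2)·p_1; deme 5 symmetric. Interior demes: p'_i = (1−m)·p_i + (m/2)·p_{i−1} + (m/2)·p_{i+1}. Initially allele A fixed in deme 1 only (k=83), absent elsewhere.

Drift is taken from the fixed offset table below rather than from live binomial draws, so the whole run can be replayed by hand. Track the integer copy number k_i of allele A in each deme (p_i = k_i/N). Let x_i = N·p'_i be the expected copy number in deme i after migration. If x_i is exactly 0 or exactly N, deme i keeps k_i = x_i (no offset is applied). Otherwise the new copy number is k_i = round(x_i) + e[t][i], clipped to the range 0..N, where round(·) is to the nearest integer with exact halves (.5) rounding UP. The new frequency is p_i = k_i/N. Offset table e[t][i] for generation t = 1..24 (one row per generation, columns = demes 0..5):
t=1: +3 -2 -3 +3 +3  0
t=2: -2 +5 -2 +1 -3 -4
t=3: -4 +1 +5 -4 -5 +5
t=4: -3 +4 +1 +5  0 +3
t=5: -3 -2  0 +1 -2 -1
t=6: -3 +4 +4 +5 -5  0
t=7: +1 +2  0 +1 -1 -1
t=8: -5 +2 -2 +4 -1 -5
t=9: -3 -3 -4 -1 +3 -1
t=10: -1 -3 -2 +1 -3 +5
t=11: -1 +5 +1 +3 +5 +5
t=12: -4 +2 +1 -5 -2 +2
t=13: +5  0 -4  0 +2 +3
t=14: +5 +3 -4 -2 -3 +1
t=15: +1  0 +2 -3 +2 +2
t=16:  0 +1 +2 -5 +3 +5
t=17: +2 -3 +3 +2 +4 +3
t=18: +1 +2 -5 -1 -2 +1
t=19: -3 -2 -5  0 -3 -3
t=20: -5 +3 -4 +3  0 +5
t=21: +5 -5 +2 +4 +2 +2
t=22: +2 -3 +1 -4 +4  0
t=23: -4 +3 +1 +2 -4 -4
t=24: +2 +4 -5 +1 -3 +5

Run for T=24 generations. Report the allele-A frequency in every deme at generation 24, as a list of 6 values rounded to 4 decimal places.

t=0: k=[0 83 0 0 0 0]
t=1: x=[9.1300 64.7400 9.1300 0.0000 0.0000 0.0000] k=[12 63 6 0 0 0]
t=2: x=[17.6100 51.1200 11.6100 0.6600 0.0000 0.0000] k=[16 56 10 2 0 0]
t=3: x=[20.4000 46.5400 14.1800 2.6600 0.2200 0.0000] k=[16 48 19 0 0 0]
t=4: x=[19.5200 41.2900 20.1000 2.0900 0.0000 0.0000] k=[17 45 21 7 0 0]
t=5: x=[20.0800 39.2800 22.1000 7.7700 0.7700 0.0000] k=[17 37 22 9 0 0]
t=6: x=[19.2000 33.1500 22.2200 9.4400 0.9900 0.0000] k=[16 37 26 14 0 0]
t=7: x=[18.3100 33.4800 25.8900 13.7800 1.5400 0.0000] k=[19 35 26 15 1 0]
t=8: x=[20.7600 32.2500 25.7800 14.6700 2.4300 0.1100] k=[16 34 24 19 1 0]
t=9: x=[17.9800 30.9200 24.5500 17.5700 2.8700 0.1100] k=[15 28 21 17 6 0]
t=10: x=[16.4300 25.8000 21.3300 16.2300 6.5500 0.6600] k=[15 23 19 17 4 6]
t=11: x=[15.8800 21.6800 19.2200 15.7900 5.6500 5.7800] k=[15 27 20 19 11 11]
t=12: x=[16.3200 24.9100 20.6600 18.2300 11.8800 11.0000] k=[12 27 22 13 10 13]
t=13: x=[13.6500 24.8000 21.5600 13.6600 10.6600 12.6700] k=[19 25 18 14 13 16]
t=14: x=[19.6600 23.5700 18.3300 14.3300 13.4400 15.6700] k=[25 27 14 12 10 17]
t=15: x=[25.2200 25.3500 15.2100 12.0000 10.9900 16.2300] k=[26 25 17 9 13 18]
t=16: x=[25.8900 24.2300 17.0000 10.3200 13.1100 17.4500] k=[26 25 19 5 16 22]
t=17: x=[25.8900 24.4500 18.1200 7.7500 15.4500 21.3400] k=[28 21 21 10 19 24]
t=18: x=[27.2300 21.7700 19.7900 12.2000 18.5600 23.4500] k=[28 24 15 11 17 24]
t=19: x=[27.5600 23.4500 15.5500 12.1000 17.1100 23.2300] k=[25 21 11 12 14 20]
t=20: x=[24.5600 20.3400 12.2100 12.1100 14.4400 19.3400] k=[20 23 8 15 14 24]
t=21: x=[20.3300 21.0200 10.4200 14.1200 15.2100 22.9000] k=[25 16 12 18 17 25]
t=22: x=[24.0100 16.5500 13.1000 17.2300 17.9900 24.1200] k=[26 14 14 13 22 24]
t=23: x=[24.6800 15.3200 13.8900 14.1000 21.2300 23.7800] k=[21 18 15 16 17 20]
t=24: x=[20.6700 18.0000 15.4400 16.0000 17.2200 19.6700] k=[23 22 10 17 14 25]

[0.2771, 0.2651, 0.1205, 0.2048, 0.1687, 0.3012]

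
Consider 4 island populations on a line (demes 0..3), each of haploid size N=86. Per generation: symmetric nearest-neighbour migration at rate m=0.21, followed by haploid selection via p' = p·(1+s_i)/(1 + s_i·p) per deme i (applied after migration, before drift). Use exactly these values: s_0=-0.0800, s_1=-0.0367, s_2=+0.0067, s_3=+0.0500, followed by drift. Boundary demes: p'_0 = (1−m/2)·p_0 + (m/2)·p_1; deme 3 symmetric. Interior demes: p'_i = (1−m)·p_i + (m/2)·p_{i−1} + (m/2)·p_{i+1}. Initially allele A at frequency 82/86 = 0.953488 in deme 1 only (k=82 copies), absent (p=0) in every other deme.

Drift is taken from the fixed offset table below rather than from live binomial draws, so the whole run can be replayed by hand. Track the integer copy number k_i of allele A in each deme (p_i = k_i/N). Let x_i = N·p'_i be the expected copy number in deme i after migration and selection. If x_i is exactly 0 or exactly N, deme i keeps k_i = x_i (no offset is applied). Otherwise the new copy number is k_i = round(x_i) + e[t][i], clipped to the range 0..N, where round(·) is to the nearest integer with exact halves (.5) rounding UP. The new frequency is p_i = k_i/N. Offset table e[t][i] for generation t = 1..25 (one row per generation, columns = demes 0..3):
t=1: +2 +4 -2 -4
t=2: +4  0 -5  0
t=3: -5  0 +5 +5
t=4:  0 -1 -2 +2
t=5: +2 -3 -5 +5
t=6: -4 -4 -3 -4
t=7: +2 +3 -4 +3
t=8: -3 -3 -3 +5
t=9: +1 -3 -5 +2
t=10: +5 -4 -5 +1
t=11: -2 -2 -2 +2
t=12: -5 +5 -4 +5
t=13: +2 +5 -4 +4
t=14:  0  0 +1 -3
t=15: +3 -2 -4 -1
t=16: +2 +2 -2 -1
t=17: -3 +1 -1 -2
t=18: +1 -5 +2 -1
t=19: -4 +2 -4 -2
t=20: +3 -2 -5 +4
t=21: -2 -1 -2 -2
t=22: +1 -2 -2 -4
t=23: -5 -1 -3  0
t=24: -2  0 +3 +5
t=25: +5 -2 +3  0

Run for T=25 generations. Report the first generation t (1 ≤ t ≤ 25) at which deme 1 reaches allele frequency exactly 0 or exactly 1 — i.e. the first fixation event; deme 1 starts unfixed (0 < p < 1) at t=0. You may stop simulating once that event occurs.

25

t=0: k=[0 82 0 0]
t=1: x=[7.9852 64.1767 8.6619 0.0000] k=[10 68 7 0]
t=2: x=[15.0277 54.7652 12.7423 0.7714] k=[19 55 8 1]
t=3: x=[21.4113 45.4847 12.2701 1.8199] k=[16 45 17 7]
t=4: x=[17.8374 38.2195 18.9886 8.4131] k=[18 37 17 10]
t=5: x=[18.7440 32.1488 18.4616 11.2018] k=[21 29 13 16]
t=6: x=[20.5095 25.7997 15.0779 16.3204] k=[17 22 12 12]
t=7: x=[16.3902 19.8484 13.1241 12.5127] k=[18 23 9 16]
t=8: x=[17.3418 20.4171 11.2702 15.8873] k=[14 17 8 21]
t=9: x=[13.3475 15.2649 10.3707 20.3841] k=[14 12 5 22]
t=10: x=[12.8517 11.1083 7.5660 20.9792] k=[18 7 3 22]
t=11: x=[15.7441 7.4758 5.4490 20.7638] k=[14 5 3 23]
t=12: x=[12.1583 5.5381 5.3434 21.6815] k=[7 11 1 27]
t=13: x=[6.8738 9.2177 4.8102 25.1289] k=[9 14 1 29]
t=14: x=[8.8413 11.7262 5.3383 26.9546] k=[9 12 6 24]
t=15: x=[8.6447 10.6998 8.5714 22.9209] k=[12 9 5 22]
t=16: x=[10.8683 8.6012 7.2492 20.9792] k=[13 11 5 20]
t=17: x=[11.9085 10.2379 7.2492 19.1412] k=[9 11 6 17]
t=18: x=[8.5464 9.9318 7.7268 16.4854] k=[10 5 10 15]
t=19: x=[8.7945 5.8431 10.0592 15.0719] k=[5 8 6 13]
t=20: x=[4.9141 7.2237 6.9878 12.7871] k=[8 5 2 17]
t=21: x=[7.1211 4.8268 3.9149 16.0523] k=[5 4 2 14]
t=22: x=[4.5240 3.7583 3.4923 13.2786] k=[6 2 1 9]
t=23: x=[5.1604 2.2322 1.9577 8.5275] k=[0 1 0 9]
t=24: x=[0.0966 0.7613 1.0569 8.4183] k=[0 1 4 13]
t=25: x=[0.0966 1.1662 4.6593 12.5697] k=[5 0 8 13]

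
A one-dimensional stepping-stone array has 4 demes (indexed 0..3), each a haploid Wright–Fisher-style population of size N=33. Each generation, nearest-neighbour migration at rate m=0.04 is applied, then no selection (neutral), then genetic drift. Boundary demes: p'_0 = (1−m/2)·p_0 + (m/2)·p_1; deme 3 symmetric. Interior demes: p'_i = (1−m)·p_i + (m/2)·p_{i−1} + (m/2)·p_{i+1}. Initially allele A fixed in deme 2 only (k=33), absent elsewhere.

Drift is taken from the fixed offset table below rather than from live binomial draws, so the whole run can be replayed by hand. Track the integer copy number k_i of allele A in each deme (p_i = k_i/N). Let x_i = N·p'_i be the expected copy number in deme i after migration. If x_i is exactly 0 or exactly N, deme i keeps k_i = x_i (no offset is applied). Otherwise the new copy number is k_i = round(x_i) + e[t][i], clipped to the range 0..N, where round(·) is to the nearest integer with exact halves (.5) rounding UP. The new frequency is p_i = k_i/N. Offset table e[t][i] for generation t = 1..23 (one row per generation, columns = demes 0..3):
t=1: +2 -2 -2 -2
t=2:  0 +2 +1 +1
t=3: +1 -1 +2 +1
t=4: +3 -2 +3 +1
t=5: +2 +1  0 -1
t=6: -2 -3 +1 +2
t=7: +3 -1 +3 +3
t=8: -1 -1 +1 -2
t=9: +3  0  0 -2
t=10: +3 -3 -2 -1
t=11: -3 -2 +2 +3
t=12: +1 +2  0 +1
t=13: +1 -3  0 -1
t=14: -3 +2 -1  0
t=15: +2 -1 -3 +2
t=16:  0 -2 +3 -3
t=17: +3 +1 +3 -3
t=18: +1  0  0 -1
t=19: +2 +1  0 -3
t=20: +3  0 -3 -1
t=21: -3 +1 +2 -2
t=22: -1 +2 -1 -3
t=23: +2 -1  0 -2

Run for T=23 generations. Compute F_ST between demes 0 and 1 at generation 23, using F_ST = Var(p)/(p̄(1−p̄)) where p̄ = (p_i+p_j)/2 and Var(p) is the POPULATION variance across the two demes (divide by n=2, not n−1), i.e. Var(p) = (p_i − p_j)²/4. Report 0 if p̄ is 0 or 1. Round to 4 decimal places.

t=0: k=[0 0 33 0]
t=1: x=[0.0000 0.6600 31.6800 0.6600] k=[0 0 30 0]
t=2: x=[0.0000 0.6000 28.8000 0.6000] k=[0 3 30 2]
t=3: x=[0.0600 3.4800 28.9000 2.5600] k=[1 2 31 4]
t=4: x=[1.0200 2.5600 29.8800 4.5400] k=[4 1 33 6]
t=5: x=[3.9400 1.7000 31.8200 6.5400] k=[6 3 32 6]
t=6: x=[5.9400 3.6400 30.9000 6.5200] k=[4 1 32 9]
t=7: x=[3.9400 1.6800 30.9200 9.4600] k=[7 1 33 12]
t=8: x=[6.8800 1.7600 31.9400 12.4200] k=[6 1 33 10]
t=9: x=[5.9000 1.7400 31.9000 10.4600] k=[9 2 32 8]
t=10: x=[8.8600 2.7400 30.9200 8.4800] k=[12 0 29 7]
t=11: x=[11.7600 0.8200 27.9800 7.4400] k=[9 0 30 10]
t=12: x=[8.8200 0.7800 29.0000 10.4000] k=[10 3 29 11]
t=13: x=[9.8600 3.6600 28.1200 11.3600] k=[11 1 28 10]
t=14: x=[10.8000 1.7400 27.1000 10.3600] k=[8 4 26 10]
t=15: x=[7.9200 4.5200 25.2400 10.3200] k=[10 4 22 12]
t=16: x=[9.8800 4.4800 21.4400 12.2000] k=[10 2 24 9]
t=17: x=[9.8400 2.6000 23.2600 9.3000] k=[13 4 26 6]
t=18: x=[12.8200 4.6200 25.1600 6.4000] k=[14 5 25 5]
t=19: x=[13.8200 5.5800 24.2000 5.4000] k=[16 7 24 2]
t=20: x=[15.8200 7.5200 23.2200 2.4400] k=[19 8 20 1]
t=21: x=[18.7800 8.4600 19.3800 1.3800] k=[16 9 21 0]
t=22: x=[15.8600 9.3800 20.3400 0.4200] k=[15 11 19 0]
t=23: x=[14.9200 11.2400 18.4600 0.3800] k=[17 10 18 0]

0.0465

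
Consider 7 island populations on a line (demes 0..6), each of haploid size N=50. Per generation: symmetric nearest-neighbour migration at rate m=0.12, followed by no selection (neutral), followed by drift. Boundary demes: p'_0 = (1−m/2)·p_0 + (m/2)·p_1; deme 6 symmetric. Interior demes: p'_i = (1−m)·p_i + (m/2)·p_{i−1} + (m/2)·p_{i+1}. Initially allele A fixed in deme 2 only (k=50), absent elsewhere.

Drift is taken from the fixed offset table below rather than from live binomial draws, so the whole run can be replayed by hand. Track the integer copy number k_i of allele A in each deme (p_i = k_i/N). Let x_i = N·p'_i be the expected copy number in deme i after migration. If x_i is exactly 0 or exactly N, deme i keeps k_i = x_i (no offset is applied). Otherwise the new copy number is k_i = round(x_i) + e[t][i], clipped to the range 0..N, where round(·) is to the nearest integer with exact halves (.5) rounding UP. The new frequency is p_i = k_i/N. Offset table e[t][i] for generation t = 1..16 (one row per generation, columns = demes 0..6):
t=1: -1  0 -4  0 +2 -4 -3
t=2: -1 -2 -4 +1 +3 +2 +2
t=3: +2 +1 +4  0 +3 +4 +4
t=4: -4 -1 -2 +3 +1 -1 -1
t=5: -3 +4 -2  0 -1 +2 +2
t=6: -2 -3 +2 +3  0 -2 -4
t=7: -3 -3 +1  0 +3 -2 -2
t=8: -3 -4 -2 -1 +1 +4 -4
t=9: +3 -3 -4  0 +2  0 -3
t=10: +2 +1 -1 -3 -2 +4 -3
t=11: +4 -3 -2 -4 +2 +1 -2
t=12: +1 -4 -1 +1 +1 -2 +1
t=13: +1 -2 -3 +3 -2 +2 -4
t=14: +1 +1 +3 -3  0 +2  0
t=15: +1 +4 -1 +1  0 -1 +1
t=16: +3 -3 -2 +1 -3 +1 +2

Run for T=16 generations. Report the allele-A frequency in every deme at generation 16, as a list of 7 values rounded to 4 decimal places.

t=0: k=[0 0 50 0 0 0 0]
t=1: x=[0.0000 3.0000 44.0000 3.0000 0.0000 0.0000 0.0000] k=[0 3 40 3 0 0 0]
t=2: x=[0.1800 5.0400 35.5600 5.0400 0.1800 0.0000 0.0000] k=[0 3 32 6 3 0 0]
t=3: x=[0.1800 4.5600 28.7000 7.3800 3.0000 0.1800 0.0000] k=[2 6 33 7 6 4 0]
t=4: x=[2.2400 7.3800 29.8200 8.5000 5.9400 3.8800 0.2400] k=[0 6 28 12 7 3 0]
t=5: x=[0.3600 6.9600 25.7200 12.6600 7.0600 3.0600 0.1800] k=[0 11 24 13 6 5 2]
t=6: x=[0.6600 11.1200 22.5600 13.2400 6.3600 4.8800 2.1800] k=[0 8 25 16 6 3 0]
t=7: x=[0.4800 8.5400 23.4400 15.9400 6.4200 3.0000 0.1800] k=[0 6 24 16 9 1 0]
t=8: x=[0.3600 6.7200 22.4400 16.0600 8.9400 1.4200 0.0600] k=[0 3 20 15 10 5 0]
t=9: x=[0.1800 3.8400 18.6800 15.0000 10.0000 5.0000 0.3000] k=[3 1 15 15 12 5 0]
t=10: x=[2.8800 1.9600 14.1600 14.8200 11.7600 5.1200 0.3000] k=[5 3 13 12 10 9 0]
t=11: x=[4.8800 3.7200 12.3400 11.9400 10.0600 8.5200 0.5400] k=[9 1 10 8 12 10 0]
t=12: x=[8.5200 2.0200 9.3400 8.3600 11.6400 9.5200 0.6000] k=[10 0 8 9 13 8 2]
t=13: x=[9.4000 1.0800 7.5800 9.1800 12.4600 7.9400 2.3600] k=[10 0 5 12 10 10 0]
t=14: x=[9.4000 0.9000 5.1200 11.4600 10.1200 9.4000 0.6000] k=[10 2 8 8 10 11 1]
t=15: x=[9.5200 2.8400 7.6400 8.1200 9.9400 10.3400 1.6000] k=[11 7 7 9 10 9 3]
t=16: x=[10.7600 7.2400 7.1200 8.9400 9.8800 8.7000 3.3600] k=[14 4 5 10 7 10 5]

[0.2800, 0.0800, 0.1000, 0.2000, 0.1400, 0.2000, 0.1000]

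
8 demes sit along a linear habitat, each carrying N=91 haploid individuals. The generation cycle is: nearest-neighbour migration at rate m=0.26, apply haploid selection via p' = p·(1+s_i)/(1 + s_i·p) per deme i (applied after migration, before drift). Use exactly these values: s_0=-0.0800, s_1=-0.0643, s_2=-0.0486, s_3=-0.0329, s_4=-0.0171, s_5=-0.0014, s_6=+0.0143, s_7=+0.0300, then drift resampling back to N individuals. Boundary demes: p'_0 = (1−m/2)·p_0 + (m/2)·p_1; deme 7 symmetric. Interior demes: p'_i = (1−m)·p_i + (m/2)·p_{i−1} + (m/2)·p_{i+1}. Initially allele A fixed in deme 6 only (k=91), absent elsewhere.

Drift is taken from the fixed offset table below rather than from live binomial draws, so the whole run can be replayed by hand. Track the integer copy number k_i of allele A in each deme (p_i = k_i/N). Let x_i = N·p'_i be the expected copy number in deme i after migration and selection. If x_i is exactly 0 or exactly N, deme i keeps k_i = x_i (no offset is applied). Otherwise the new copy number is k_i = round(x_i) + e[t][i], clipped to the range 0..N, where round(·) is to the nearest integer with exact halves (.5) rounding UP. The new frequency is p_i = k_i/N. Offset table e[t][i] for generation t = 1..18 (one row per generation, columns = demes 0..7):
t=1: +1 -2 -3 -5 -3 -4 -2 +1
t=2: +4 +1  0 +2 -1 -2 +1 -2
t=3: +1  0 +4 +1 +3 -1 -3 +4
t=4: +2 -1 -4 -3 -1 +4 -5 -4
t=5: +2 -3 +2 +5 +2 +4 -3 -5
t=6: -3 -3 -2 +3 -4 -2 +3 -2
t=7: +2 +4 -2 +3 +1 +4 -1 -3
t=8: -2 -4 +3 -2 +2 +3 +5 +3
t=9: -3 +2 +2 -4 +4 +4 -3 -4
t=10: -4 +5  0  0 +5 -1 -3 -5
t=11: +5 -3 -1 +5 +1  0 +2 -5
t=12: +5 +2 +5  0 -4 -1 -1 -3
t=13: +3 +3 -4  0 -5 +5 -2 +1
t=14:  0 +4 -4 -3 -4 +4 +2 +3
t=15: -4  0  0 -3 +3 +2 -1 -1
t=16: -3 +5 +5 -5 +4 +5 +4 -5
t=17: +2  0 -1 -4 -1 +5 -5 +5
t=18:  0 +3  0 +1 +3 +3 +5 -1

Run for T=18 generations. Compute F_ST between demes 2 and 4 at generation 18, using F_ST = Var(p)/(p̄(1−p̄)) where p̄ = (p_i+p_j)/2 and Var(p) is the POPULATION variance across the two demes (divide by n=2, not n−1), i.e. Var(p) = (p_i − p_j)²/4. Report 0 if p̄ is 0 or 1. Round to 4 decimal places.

0.0380

t=0: k=[0 0 0 0 0 0 91 0]
t=1: x=[0.0000 0.0000 0.0000 0.0000 0.0000 11.8156 67.5877 12.1376] k=[0 0 0 0 0 8 66 13]
t=2: x=[0.0000 0.0000 0.0000 0.0000 1.0224 14.4829 51.8870 20.3532] k=[0 0 0 0 0 12 53 18]
t=3: x=[0.0000 0.0000 0.0000 0.0000 1.5338 15.7517 43.4423 23.0551] k=[0 0 0 0 5 15 40 27]
t=4: x=[0.0000 0.0000 0.0000 0.6288 5.5593 16.9307 35.3665 29.2738] k=[0 0 0 0 5 21 30 25]
t=5: x=[0.0000 0.0000 0.0000 0.6288 6.3277 20.0681 28.4570 26.1980] k=[0 0 0 6 8 24 25 21]
t=6: x=[0.0000 0.0000 0.7424 5.3102 9.6699 22.0266 24.6041 22.0095] k=[0 0 0 8 6 20 28 20]
t=7: x=[0.0000 0.0000 0.9900 6.4953 7.9539 19.1988 26.1840 21.5219] k=[0 0 0 9 9 23 25 19]
t=8: x=[0.0000 0.0000 1.1138 7.5939 10.6566 21.4170 24.2115 20.2414] k=[0 0 4 6 13 24 29 23]
t=9: x=[0.0000 0.4867 3.5654 6.4467 13.3227 23.1958 27.8436 24.3029] k=[0 2 6 2 17 27 25 20]
t=10: x=[0.2393 2.1181 4.7315 4.3299 16.1199 25.4143 24.8658 21.1257] k=[0 7 5 4 21 24 22 16]
t=11: x=[0.8379 5.4777 4.8941 6.1455 18.9202 23.3257 21.7139 17.1883] k=[6 2 4 11 20 23 24 12]
t=12: x=[5.0660 2.6064 4.4350 10.9341 18.9598 22.7161 22.5500 13.9046] k=[10 5 9 11 15 22 22 11]
t=13: x=[8.6733 5.7985 8.3542 10.9341 15.1707 21.0673 20.7969 12.7507] k=[12 9 4 11 10 26 19 14]
t=14: x=[10.7913 8.2288 5.3055 9.6671 12.0288 22.9859 19.4765 15.0170] k=[11 12 1 7 8 27 21 18]
t=15: x=[10.3408 9.8413 3.0592 6.1552 10.1830 23.7254 21.6232 18.8276] k=[6 10 3 3 13 26 21 18]
t=16: x=[6.0330 8.0678 3.7278 4.1650 13.1942 23.6355 21.4922 18.8276] k=[3 13 9 0 17 29 25 14]
t=17: x=[3.9710 10.5444 7.9798 3.2728 16.1199 26.8935 24.3423 15.8125] k=[6 11 7 0 15 32 19 21]
t=18: x=[6.1540 9.2623 6.3110 2.7688 15.0422 28.0728 21.1799 21.2171] k=[6 12 6 4 18 31 26 20]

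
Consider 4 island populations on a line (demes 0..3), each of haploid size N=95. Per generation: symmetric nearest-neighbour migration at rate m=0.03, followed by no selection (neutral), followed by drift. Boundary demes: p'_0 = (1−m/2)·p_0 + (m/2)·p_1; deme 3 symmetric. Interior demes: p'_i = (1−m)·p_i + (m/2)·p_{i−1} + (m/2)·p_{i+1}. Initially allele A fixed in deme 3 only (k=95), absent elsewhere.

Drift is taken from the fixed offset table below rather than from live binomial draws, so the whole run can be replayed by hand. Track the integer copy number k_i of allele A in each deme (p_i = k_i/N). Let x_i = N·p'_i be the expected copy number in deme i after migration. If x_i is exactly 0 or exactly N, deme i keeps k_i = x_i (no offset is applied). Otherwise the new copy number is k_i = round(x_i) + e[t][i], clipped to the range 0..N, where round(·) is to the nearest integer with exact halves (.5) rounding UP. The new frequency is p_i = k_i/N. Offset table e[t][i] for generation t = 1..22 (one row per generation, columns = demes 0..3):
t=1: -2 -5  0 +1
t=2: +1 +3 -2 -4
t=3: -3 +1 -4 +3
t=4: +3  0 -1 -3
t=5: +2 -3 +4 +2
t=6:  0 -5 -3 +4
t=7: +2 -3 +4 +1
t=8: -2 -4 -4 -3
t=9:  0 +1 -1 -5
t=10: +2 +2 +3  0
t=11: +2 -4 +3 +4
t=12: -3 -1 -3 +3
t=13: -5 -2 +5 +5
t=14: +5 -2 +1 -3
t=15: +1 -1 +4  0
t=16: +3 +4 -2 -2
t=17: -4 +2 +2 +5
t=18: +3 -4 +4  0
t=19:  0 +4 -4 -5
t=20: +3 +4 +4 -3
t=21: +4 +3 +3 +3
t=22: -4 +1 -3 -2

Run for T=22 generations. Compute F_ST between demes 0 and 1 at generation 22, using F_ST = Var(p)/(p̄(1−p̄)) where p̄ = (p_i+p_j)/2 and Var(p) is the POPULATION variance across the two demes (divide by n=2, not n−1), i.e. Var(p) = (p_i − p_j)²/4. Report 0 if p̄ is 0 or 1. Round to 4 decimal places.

t=0: k=[0 0 0 95]
t=1: x=[0.0000 0.0000 1.4250 93.5750] k=[0 0 1 95]
t=2: x=[0.0000 0.0150 2.3950 93.5900] k=[0 3 0 90]
t=3: x=[0.0450 2.9100 1.3950 88.6500] k=[0 4 0 92]
t=4: x=[0.0600 3.8800 1.4400 90.6200] k=[3 4 0 88]
t=5: x=[3.0150 3.9250 1.3800 86.6800] k=[5 1 5 89]
t=6: x=[4.9400 1.1200 6.2000 87.7400] k=[5 0 3 92]
t=7: x=[4.9250 0.1200 4.2900 90.6650] k=[7 0 8 92]
t=8: x=[6.8950 0.2250 9.1400 90.7400] k=[5 0 5 88]
t=9: x=[4.9250 0.1500 6.1700 86.7550] k=[5 1 5 82]
t=10: x=[4.9400 1.1200 6.0950 80.8450] k=[7 3 9 81]
t=11: x=[6.9400 3.1500 9.9900 79.9200] k=[9 0 13 84]
t=12: x=[8.8650 0.3300 13.8700 82.9350] k=[6 0 11 86]
t=13: x=[5.9100 0.2550 11.9600 84.8750] k=[1 0 17 90]
t=14: x=[0.9850 0.2700 17.8400 88.9050] k=[6 0 19 86]
t=15: x=[5.9100 0.3750 19.7200 84.9950] k=[7 0 24 85]
t=16: x=[6.8950 0.4650 24.5550 84.0850] k=[10 4 23 82]
t=17: x=[9.9100 4.3750 23.6000 81.1150] k=[6 6 26 86]
t=18: x=[6.0000 6.3000 26.6000 85.1000] k=[9 2 31 85]
t=19: x=[8.8950 2.5400 31.3750 84.1900] k=[9 7 27 79]
t=20: x=[8.9700 7.3300 27.4800 78.2200] k=[12 11 31 75]
t=21: x=[11.9850 11.3150 31.3600 74.3400] k=[16 14 34 77]
t=22: x=[15.9700 14.3300 34.3450 76.3550] k=[12 15 31 74]

0.0020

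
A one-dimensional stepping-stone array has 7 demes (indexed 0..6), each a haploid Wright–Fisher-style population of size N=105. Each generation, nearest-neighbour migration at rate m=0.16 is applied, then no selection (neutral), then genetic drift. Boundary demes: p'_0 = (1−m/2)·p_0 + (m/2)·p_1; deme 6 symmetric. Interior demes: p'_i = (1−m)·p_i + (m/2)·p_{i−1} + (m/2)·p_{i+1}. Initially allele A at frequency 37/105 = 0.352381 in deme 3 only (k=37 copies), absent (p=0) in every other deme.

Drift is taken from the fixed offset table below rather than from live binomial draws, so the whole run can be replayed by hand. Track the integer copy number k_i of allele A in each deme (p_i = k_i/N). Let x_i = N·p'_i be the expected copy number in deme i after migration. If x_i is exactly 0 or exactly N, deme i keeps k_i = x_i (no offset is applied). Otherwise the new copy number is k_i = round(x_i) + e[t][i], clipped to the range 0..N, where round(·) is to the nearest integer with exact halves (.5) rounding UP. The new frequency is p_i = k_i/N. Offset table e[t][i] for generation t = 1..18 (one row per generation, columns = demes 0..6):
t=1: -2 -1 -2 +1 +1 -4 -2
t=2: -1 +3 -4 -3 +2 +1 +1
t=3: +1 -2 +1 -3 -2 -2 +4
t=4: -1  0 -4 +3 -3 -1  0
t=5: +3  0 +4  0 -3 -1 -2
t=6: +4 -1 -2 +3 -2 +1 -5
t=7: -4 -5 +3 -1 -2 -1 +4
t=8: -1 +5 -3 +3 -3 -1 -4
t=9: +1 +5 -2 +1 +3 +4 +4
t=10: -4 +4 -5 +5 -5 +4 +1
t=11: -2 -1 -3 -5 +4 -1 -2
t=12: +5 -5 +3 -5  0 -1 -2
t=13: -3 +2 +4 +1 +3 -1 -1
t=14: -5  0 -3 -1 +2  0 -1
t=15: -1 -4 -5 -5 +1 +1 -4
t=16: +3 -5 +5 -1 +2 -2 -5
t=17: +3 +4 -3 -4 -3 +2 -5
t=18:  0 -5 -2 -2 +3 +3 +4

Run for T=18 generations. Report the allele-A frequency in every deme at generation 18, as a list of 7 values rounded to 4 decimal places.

t=0: k=[0 0 0 37 0 0 0]
t=1: x=[0.0000 0.0000 2.9600 31.0800 2.9600 0.0000 0.0000] k=[0 0 1 32 4 0 0]
t=2: x=[0.0000 0.0800 3.4000 27.2800 5.9200 0.3200 0.0000] k=[0 3 0 24 8 1 0]
t=3: x=[0.2400 2.5200 2.1600 20.8000 8.7200 1.4800 0.0800] k=[1 1 3 18 7 0 4]
t=4: x=[1.0000 1.1600 4.0400 15.9200 7.3200 0.8800 3.6800] k=[0 1 0 19 4 0 4]
t=5: x=[0.0800 0.8400 1.6000 16.2800 4.8800 0.6400 3.6800] k=[3 1 6 16 2 0 2]
t=6: x=[2.8400 1.5600 6.4000 14.0800 2.9600 0.3200 1.8400] k=[7 1 4 17 1 1 0]
t=7: x=[6.5200 1.7200 4.8000 14.6800 2.2800 0.9200 0.0800] k=[3 0 8 14 0 0 4]
t=8: x=[2.7600 0.8800 7.8400 12.4000 1.1200 0.3200 3.6800] k=[2 6 5 15 0 0 0]
t=9: x=[2.3200 5.6000 5.8800 13.0000 1.2000 0.0000 0.0000] k=[3 11 4 14 4 0 0]
t=10: x=[3.6400 9.8000 5.3600 12.4000 4.4800 0.3200 0.0000] k=[0 14 0 17 0 4 0]
t=11: x=[1.1200 11.7600 2.4800 14.2800 1.6800 3.3600 0.3200] k=[0 11 0 9 6 2 0]
t=12: x=[0.8800 9.2400 1.6000 8.0400 5.9200 2.1600 0.1600] k=[6 4 5 3 6 1 0]
t=13: x=[5.8400 4.2400 4.7600 3.4000 5.3600 1.3200 0.0800] k=[3 6 9 4 8 0 0]
t=14: x=[3.2400 6.0000 8.3600 4.7200 7.0400 0.6400 0.0000] k=[0 6 5 4 9 1 0]
t=15: x=[0.4800 5.4400 5.0000 4.4800 7.9600 1.5600 0.0800] k=[0 1 0 0 9 3 0]
t=16: x=[0.0800 0.8400 0.0800 0.7200 7.8000 3.2400 0.2400] k=[3 0 5 0 10 1 0]
t=17: x=[2.7600 0.6400 4.2000 1.2000 8.4800 1.6400 0.0800] k=[6 5 1 0 5 4 0]
t=18: x=[5.9200 4.7600 1.2400 0.4800 4.5200 3.7600 0.3200] k=[6 0 0 0 8 7 4]

[0.0571, 0.0000, 0.0000, 0.0000, 0.0762, 0.0667, 0.0381]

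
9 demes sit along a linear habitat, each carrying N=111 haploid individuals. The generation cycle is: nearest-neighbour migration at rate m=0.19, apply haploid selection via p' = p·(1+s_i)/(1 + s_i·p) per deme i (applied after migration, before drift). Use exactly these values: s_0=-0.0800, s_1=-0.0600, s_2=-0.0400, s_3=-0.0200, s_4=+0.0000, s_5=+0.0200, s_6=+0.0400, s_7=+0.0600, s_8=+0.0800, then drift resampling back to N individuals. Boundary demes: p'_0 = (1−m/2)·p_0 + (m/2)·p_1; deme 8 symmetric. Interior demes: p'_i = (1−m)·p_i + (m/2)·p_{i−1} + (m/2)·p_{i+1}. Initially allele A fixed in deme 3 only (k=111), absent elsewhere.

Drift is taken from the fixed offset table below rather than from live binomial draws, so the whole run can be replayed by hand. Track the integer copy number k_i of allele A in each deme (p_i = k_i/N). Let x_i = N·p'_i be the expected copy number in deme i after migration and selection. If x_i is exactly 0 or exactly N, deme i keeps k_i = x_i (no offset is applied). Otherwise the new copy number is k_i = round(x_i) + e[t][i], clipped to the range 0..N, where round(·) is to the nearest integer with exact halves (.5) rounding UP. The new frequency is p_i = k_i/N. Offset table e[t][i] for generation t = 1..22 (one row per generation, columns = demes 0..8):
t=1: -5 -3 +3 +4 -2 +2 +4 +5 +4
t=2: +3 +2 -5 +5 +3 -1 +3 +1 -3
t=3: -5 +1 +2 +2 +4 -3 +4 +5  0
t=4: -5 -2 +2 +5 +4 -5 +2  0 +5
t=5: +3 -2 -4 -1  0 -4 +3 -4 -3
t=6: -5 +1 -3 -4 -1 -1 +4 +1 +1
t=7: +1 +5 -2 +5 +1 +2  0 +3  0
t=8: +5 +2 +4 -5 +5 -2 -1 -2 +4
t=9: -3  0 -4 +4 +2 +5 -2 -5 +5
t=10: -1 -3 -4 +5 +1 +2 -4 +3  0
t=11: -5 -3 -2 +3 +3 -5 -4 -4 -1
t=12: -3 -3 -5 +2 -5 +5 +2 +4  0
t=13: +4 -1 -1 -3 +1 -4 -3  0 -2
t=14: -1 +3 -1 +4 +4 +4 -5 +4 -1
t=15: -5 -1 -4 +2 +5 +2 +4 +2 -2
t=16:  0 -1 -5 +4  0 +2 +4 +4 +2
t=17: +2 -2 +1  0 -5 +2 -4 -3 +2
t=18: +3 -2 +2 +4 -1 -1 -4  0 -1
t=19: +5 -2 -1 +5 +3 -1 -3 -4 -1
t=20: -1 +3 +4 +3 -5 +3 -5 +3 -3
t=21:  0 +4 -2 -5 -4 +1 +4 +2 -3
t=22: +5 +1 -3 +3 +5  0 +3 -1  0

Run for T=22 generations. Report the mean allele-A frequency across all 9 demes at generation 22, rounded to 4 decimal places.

t=0: k=[0 0 0 111 0 0 0 0 0]
t=1: x=[0.0000 0.0000 10.1618 89.5627 10.5450 0.0000 0.0000 0.0000 0.0000] k=[0 0 13 94 9 0 0 0 0]
t=2: x=[0.0000 1.1617 18.8135 77.7615 16.2200 0.8720 0.0000 0.0000 0.0000] k=[0 3 14 83 19 0 0 0 0]
t=3: x=[0.2623 3.5416 18.8622 69.8432 23.2750 1.8405 0.0000 0.0000 0.0000] k=[0 5 21 72 27 0 0 0 0]
t=4: x=[0.4371 5.7009 23.5585 62.3286 28.7100 2.6151 0.0000 0.0000 0.0000] k=[0 4 26 67 33 0 0 0 0]
t=5: x=[0.3497 5.3840 26.9630 59.3174 33.0950 3.1959 0.0000 0.0000 0.0000] k=[3 3 23 58 33 0 0 0 0]
t=6: x=[2.7660 4.6182 23.6562 51.7416 32.2400 3.1959 0.0000 0.0000 0.0000] k=[0 6 21 48 31 2 0 0 0]
t=7: x=[0.5246 6.4677 21.4253 43.2854 29.8600 4.6525 0.1976 0.0000 0.0000] k=[2 11 19 48 31 7 0 0 0]
t=8: x=[2.6320 10.3115 20.3089 43.0962 30.3350 8.7737 0.6914 0.0000 0.0000] k=[8 12 24 38 35 7 0 0 0]
t=9: x=[7.7564 12.0777 23.4266 35.8926 32.6250 9.1601 0.6914 0.0000 0.0000] k=[5 12 19 40 35 14 0 0 0]
t=10: x=[5.2332 11.3536 19.6608 37.0298 33.4800 14.9189 1.3825 0.0000 0.0000] k=[4 8 16 42 34 17 0 0 0]
t=11: x=[4.0424 7.9130 17.1108 38.2619 33.1450 17.2870 1.6786 0.0000 0.0000] k=[0 5 15 41 36 12 0 0 0]
t=12: x=[0.4371 5.1618 15.9542 37.5514 34.1950 13.3711 1.1851 0.0000 0.0000] k=[0 2 11 40 29 18 3 0 0]
t=13: x=[0.1748 2.5087 12.4418 35.7089 29.0000 17.9155 4.2992 0.3021 0.0000] k=[4 2 11 33 30 14 1 0 0]
t=14: x=[3.5149 2.8670 11.7976 30.1790 28.7650 14.5333 2.2239 0.1007 0.0000] k=[3 6 11 34 33 19 0 4 0]
t=15: x=[3.0294 5.8381 12.2577 31.2643 31.7650 18.8326 2.2706 3.4284 0.4103] k=[0 5 8 33 37 21 6 5 0]
t=16: x=[0.4371 4.5332 9.7217 30.5556 35.1000 21.4354 7.6031 4.8850 0.5128] k=[0 4 5 35 35 23 12 9 3]
t=17: x=[0.3497 3.4991 7.4657 31.6906 33.8600 23.4593 13.2097 9.1946 3.8457] k=[2 1 8 32 29 25 9 6 6]
t=18: x=[1.7550 1.6560 9.2625 29.0001 28.9050 24.2330 10.6053 6.6395 6.4521] k=[5 0 11 33 28 23 7 7 5]
t=19: x=[4.1766 1.4300 11.6136 29.9908 28.0000 22.3059 8.8337 7.1921 5.5843] k=[9 0 11 35 31 21 6 3 5]
t=20: x=[7.5376 1.7878 11.7976 31.8790 30.4300 20.8584 7.4065 3.6766 5.1769] k=[7 5 16 35 25 24 2 7 2]
t=21: x=[6.2961 5.8807 16.1874 31.7848 25.8550 22.3565 4.7398 6.3921 2.6682] k=[6 10 14 27 22 23 9 8 0]
t=22: x=[5.8967 9.4511 14.3376 24.8977 22.5700 21.9213 10.6053 7.7444 0.8204] k=[11 10 11 28 28 22 14 7 1]

0.1321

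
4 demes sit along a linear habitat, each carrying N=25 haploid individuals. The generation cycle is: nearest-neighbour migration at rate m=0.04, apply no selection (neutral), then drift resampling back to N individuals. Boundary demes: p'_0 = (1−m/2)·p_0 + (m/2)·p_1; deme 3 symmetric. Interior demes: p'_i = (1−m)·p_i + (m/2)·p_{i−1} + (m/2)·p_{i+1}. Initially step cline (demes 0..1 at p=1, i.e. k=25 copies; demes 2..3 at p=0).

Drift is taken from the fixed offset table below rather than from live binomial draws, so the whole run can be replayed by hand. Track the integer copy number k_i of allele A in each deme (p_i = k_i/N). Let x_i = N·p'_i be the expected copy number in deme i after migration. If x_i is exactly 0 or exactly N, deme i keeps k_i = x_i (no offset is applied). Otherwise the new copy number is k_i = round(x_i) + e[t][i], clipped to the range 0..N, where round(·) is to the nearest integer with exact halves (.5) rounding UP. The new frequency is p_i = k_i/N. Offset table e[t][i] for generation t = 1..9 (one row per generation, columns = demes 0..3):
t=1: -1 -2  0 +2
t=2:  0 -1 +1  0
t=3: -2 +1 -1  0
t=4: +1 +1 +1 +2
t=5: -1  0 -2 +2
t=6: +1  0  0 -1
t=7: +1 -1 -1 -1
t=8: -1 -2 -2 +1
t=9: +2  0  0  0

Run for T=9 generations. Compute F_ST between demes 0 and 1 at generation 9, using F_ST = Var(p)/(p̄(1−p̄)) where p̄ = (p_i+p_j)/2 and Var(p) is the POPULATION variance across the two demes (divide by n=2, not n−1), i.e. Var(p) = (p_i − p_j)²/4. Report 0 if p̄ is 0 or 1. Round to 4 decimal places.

t=0: k=[25 25 0 0]
t=1: x=[25.0000 24.5000 0.5000 0.0000] k=[25 23 1 0]
t=2: x=[24.9600 22.6000 1.4200 0.0200] k=[25 22 2 0]
t=3: x=[24.9400 21.6600 2.3600 0.0400] k=[23 23 1 0]
t=4: x=[23.0000 22.5600 1.4200 0.0200] k=[24 24 2 2]
t=5: x=[24.0000 23.5600 2.4400 2.0000] k=[23 24 0 4]
t=6: x=[23.0200 23.5000 0.5600 3.9200] k=[24 24 1 3]
t=7: x=[24.0000 23.5400 1.5000 2.9600] k=[25 23 1 2]
t=8: x=[24.9600 22.6000 1.4600 1.9800] k=[24 21 0 3]
t=9: x=[23.9400 20.6400 0.4800 2.9400] k=[25 21 0 3]

0.0870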